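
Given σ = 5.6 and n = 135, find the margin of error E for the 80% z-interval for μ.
Margin of error = 0.62

Margin of error = z* · σ/√n
= 1.282 · 5.6/√135
= 1.282 · 5.6/11.6190
= 0.62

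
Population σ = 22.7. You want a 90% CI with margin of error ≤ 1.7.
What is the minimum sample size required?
n ≥ 483

For margin E ≤ 1.7:
n ≥ (z* · σ / E)²
n ≥ (1.645 · 22.7 / 1.7)²
n ≥ 482.49

Minimum n = 483 (rounding up)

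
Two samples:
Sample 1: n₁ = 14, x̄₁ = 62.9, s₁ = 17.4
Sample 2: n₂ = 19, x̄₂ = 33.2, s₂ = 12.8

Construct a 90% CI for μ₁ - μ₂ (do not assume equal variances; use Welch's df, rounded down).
(20.26, 39.14)

Difference: x̄₁ - x̄₂ = 29.70
SE = √(s₁²/n₁ + s₂²/n₂) = √(17.4²/14 + 12.8²/19) = 5.4999
df = 22.81 → 22 (Welch–Satterthwaite, rounded down)
t* = 1.717

CI: 29.70 ± 1.717 · 5.4999 = 29.70 ± 9.44 = (20.26, 39.14)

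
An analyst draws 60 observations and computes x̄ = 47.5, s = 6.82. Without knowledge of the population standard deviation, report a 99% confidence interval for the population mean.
(45.16, 49.84)

t-interval (σ unknown):
df = n - 1 = 59
t* = 2.662 for 99% confidence

Margin of error = t* · s/√n = 2.662 · 6.82/√60 = 2.34

CI: (45.16, 49.84)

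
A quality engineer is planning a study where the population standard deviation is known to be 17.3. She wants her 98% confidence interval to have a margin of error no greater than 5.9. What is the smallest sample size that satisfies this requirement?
n ≥ 47

For margin E ≤ 5.9:
n ≥ (z* · σ / E)²
n ≥ (2.326 · 17.3 / 5.9)²
n ≥ 46.52

Minimum n = 47 (rounding up)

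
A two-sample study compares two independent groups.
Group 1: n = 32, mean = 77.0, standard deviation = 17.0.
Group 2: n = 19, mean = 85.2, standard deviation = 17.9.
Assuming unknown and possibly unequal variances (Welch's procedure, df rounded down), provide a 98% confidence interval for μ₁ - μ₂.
(-20.59, 4.19)

Difference: x̄₁ - x̄₂ = -8.20
SE = √(s₁²/n₁ + s₂²/n₂) = √(17.0²/32 + 17.9²/19) = 5.0887
df = 36.38 → 36 (Welch–Satterthwaite, rounded down)
t* = 2.434

CI: -8.20 ± 2.434 · 5.0887 = -8.20 ± 12.39 = (-20.59, 4.19)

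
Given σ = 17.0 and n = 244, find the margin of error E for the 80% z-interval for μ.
Margin of error = 1.40

Margin of error = z* · σ/√n
= 1.282 · 17.0/√244
= 1.282 · 17.0/15.6205
= 1.40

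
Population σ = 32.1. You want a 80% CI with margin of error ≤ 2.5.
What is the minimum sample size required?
n ≥ 271

For margin E ≤ 2.5:
n ≥ (z* · σ / E)²
n ≥ (1.282 · 32.1 / 2.5)²
n ≥ 270.96

Minimum n = 271 (rounding up)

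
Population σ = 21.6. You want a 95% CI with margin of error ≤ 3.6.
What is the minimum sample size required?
n ≥ 139

For margin E ≤ 3.6:
n ≥ (z* · σ / E)²
n ≥ (1.960 · 21.6 / 3.6)²
n ≥ 138.30

Minimum n = 139 (rounding up)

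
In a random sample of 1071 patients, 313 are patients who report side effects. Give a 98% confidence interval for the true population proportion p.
(0.260, 0.325)

Proportion CI:
p̂ = 313/1071 = 0.29225
SE = √(p̂(1-p̂)/n) = √(0.29225 · 0.70775 / 1071) = 0.01390

z* = 2.326
Margin = z* · SE = 2.326 · 0.01390 = 0.0323

CI: 0.29225 ± 0.0323 = (0.260, 0.325)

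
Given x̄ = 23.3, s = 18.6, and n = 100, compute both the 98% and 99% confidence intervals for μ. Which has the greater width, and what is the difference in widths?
99% CI is wider by 0.97

df = 99
98% CI: t* = 2.365, (18.90, 27.70), width = 2 · t* · s/√n = 8.80
99% CI: t* = 2.626, (18.42, 28.18), width = 2 · t* · s/√n = 9.77

The 99% CI is wider by 9.77 - 8.80 = 0.97.
Higher confidence requires a wider interval.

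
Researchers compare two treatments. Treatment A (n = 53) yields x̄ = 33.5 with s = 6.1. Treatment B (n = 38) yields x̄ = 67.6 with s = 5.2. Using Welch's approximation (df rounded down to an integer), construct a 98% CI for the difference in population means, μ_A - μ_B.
(-36.92, -31.28)

Difference: x̄₁ - x̄₂ = -34.10
SE = √(s₁²/n₁ + s₂²/n₂) = √(6.1²/53 + 5.2²/38) = 1.1890
df = 86.27 → 86 (Welch–Satterthwaite, rounded down)
t* = 2.370

CI: -34.10 ± 2.370 · 1.1890 = -34.10 ± 2.82 = (-36.92, -31.28)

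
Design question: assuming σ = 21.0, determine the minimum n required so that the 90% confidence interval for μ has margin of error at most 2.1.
n ≥ 271

For margin E ≤ 2.1:
n ≥ (z* · σ / E)²
n ≥ (1.645 · 21.0 / 2.1)²
n ≥ 270.60

Minimum n = 271 (rounding up)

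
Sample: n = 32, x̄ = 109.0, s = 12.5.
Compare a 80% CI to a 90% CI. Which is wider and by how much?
90% CI is wider by 1.71

df = 31
80% CI: t* = 1.309, (106.11, 111.89), width = 2 · t* · s/√n = 5.79
90% CI: t* = 1.696, (105.25, 112.75), width = 2 · t* · s/√n = 7.50

The 90% CI is wider by 7.50 - 5.79 = 1.71.
Higher confidence requires a wider interval.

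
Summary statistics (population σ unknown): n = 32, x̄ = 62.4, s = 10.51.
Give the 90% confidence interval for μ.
(59.25, 65.55)

t-interval (σ unknown):
df = n - 1 = 31
t* = 1.696 for 90% confidence

Margin of error = t* · s/√n = 1.696 · 10.51/√32 = 3.15

CI: (59.25, 65.55)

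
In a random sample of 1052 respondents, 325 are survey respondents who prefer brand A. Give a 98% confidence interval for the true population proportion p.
(0.276, 0.342)

Proportion CI:
p̂ = 325/1052 = 0.30894
SE = √(p̂(1-p̂)/n) = √(0.30894 · 0.69106 / 1052) = 0.01425

z* = 2.326
Margin = z* · SE = 2.326 · 0.01425 = 0.0331

CI: 0.30894 ± 0.0331 = (0.276, 0.342)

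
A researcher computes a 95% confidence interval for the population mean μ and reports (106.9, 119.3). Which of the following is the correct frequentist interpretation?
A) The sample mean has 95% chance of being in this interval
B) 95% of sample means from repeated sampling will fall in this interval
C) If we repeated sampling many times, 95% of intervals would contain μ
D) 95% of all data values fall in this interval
C

A) Wrong — x̄ is observed and sits in the interval by construction.
B) Wrong — coverage applies to intervals containing μ, not to future x̄ values.
C) Correct — this is the frequentist long-run coverage interpretation.
D) Wrong — a CI is about the parameter μ, not individual data values.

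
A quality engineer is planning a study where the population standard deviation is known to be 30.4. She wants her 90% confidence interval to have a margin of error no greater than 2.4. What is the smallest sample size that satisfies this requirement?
n ≥ 435

For margin E ≤ 2.4:
n ≥ (z* · σ / E)²
n ≥ (1.645 · 30.4 / 2.4)²
n ≥ 434.17

Minimum n = 435 (rounding up)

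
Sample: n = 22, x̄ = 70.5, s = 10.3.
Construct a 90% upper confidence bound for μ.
μ ≤ 73.41

Upper bound (one-sided):
t* = 1.323 (one-sided for 90%)
Upper bound = x̄ + t* · s/√n = 70.5 + 1.323 · 10.3/√22 = 73.41

We are 90% confident that μ ≤ 73.41.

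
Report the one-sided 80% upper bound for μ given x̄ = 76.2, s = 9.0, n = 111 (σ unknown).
μ ≤ 76.92

Upper bound (one-sided):
t* = 0.845 (one-sided for 80%)
Upper bound = x̄ + t* · s/√n = 76.2 + 0.845 · 9.0/√111 = 76.92

We are 80% confident that μ ≤ 76.92.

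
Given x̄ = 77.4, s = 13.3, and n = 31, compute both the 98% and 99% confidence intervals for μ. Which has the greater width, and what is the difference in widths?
99% CI is wider by 1.40

df = 30
98% CI: t* = 2.457, (71.53, 83.27), width = 2 · t* · s/√n = 11.74
99% CI: t* = 2.750, (70.83, 83.97), width = 2 · t* · s/√n = 13.14

The 99% CI is wider by 13.14 - 11.74 = 1.40.
Higher confidence requires a wider interval.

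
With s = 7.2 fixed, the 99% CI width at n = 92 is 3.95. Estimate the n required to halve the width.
n ≈ 368

CI width ∝ 1/√n
To reduce width by factor 2, need √n to grow by 2 → need 2² = 4 times as many samples.

Current: n = 92, width = 3.95
New: n = 368, width ≈ 1.94

Width reduced by factor of 3.95/1.94 = 2.04.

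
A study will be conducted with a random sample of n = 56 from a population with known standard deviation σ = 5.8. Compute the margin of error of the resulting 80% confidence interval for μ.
Margin of error = 0.99

Margin of error = z* · σ/√n
= 1.282 · 5.8/√56
= 1.282 · 5.8/7.4833
= 0.99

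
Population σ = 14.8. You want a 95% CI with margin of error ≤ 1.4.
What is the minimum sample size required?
n ≥ 430

For margin E ≤ 1.4:
n ≥ (z* · σ / E)²
n ≥ (1.960 · 14.8 / 1.4)²
n ≥ 429.32

Minimum n = 430 (rounding up)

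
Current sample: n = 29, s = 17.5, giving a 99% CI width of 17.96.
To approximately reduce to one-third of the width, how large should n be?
n ≈ 261

CI width ∝ 1/√n
To reduce width by factor 3, need √n to grow by 3 → need 3² = 9 times as many samples.

Current: n = 29, width = 17.96
New: n = 261, width ≈ 5.62

Width reduced by factor of 17.96/5.62 = 3.20.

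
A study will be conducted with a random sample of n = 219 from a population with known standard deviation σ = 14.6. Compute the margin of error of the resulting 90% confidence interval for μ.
Margin of error = 1.62

Margin of error = z* · σ/√n
= 1.645 · 14.6/√219
= 1.645 · 14.6/14.7986
= 1.62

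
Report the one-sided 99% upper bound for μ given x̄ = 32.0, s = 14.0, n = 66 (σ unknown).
μ ≤ 36.11

Upper bound (one-sided):
t* = 2.385 (one-sided for 99%)
Upper bound = x̄ + t* · s/√n = 32.0 + 2.385 · 14.0/√66 = 36.11

We are 99% confident that μ ≤ 36.11.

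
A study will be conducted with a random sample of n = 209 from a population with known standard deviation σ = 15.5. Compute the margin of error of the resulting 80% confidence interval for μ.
Margin of error = 1.37

Margin of error = z* · σ/√n
= 1.282 · 15.5/√209
= 1.282 · 15.5/14.4568
= 1.37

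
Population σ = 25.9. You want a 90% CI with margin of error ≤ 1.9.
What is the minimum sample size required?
n ≥ 503

For margin E ≤ 1.9:
n ≥ (z* · σ / E)²
n ≥ (1.645 · 25.9 / 1.9)²
n ≥ 502.83

Minimum n = 503 (rounding up)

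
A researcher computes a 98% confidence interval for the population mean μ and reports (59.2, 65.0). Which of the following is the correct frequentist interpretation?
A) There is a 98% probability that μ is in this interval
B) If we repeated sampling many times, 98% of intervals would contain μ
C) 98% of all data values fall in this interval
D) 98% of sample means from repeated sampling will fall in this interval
B

A) Wrong — μ is fixed; the randomness lives in the interval, not in μ.
B) Correct — this is the frequentist long-run coverage interpretation.
C) Wrong — a CI is about the parameter μ, not individual data values.
D) Wrong — coverage applies to intervals containing μ, not to future x̄ values.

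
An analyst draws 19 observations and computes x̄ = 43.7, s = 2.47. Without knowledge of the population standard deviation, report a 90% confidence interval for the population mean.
(42.72, 44.68)

t-interval (σ unknown):
df = n - 1 = 18
t* = 1.734 for 90% confidence

Margin of error = t* · s/√n = 1.734 · 2.47/√19 = 0.98

CI: (42.72, 44.68)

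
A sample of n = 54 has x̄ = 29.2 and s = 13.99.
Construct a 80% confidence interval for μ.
(26.73, 31.67)

t-interval (σ unknown):
df = n - 1 = 53
t* = 1.298 for 80% confidence

Margin of error = t* · s/√n = 1.298 · 13.99/√54 = 2.47

CI: (26.73, 31.67)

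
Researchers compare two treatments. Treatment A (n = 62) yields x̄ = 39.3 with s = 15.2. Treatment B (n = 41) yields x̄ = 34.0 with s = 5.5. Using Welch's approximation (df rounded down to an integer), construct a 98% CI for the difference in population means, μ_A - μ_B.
(0.29, 10.31)

Difference: x̄₁ - x̄₂ = 5.30
SE = √(s₁²/n₁ + s₂²/n₂) = √(15.2²/62 + 5.5²/41) = 2.1129
df = 82.61 → 82 (Welch–Satterthwaite, rounded down)
t* = 2.373

CI: 5.30 ± 2.373 · 2.1129 = 5.30 ± 5.01 = (0.29, 10.31)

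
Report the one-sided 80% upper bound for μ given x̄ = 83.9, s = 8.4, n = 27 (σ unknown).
μ ≤ 85.28

Upper bound (one-sided):
t* = 0.856 (one-sided for 80%)
Upper bound = x̄ + t* · s/√n = 83.9 + 0.856 · 8.4/√27 = 85.28

We are 80% confident that μ ≤ 85.28.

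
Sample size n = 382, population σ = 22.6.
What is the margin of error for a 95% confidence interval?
Margin of error = 2.27

Margin of error = z* · σ/√n
= 1.960 · 22.6/√382
= 1.960 · 22.6/19.5448
= 2.27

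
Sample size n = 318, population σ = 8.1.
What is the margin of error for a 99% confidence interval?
Margin of error = 1.17

Margin of error = z* · σ/√n
= 2.576 · 8.1/√318
= 2.576 · 8.1/17.8326
= 1.17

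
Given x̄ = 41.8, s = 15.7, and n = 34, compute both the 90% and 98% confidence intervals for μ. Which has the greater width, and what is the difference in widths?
98% CI is wider by 4.06

df = 33
90% CI: t* = 1.692, (37.24, 46.36), width = 2 · t* · s/√n = 9.11
98% CI: t* = 2.445, (35.22, 48.38), width = 2 · t* · s/√n = 13.17

The 98% CI is wider by 13.17 - 9.11 = 4.06.
Higher confidence requires a wider interval.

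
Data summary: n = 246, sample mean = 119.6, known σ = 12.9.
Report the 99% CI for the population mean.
(117.48, 121.72)

z-interval (σ known):
z* = 2.576 for 99% confidence

Margin of error = z* · σ/√n = 2.576 · 12.9/√246 = 2.12

CI: (119.6 - 2.12, 119.6 + 2.12) = (117.48, 121.72)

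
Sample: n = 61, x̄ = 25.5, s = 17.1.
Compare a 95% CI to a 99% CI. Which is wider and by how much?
99% CI is wider by 2.89

df = 60
95% CI: t* = 2.000, (21.12, 29.88), width = 2 · t* · s/√n = 8.76
99% CI: t* = 2.660, (19.68, 31.32), width = 2 · t* · s/√n = 11.65

The 99% CI is wider by 11.65 - 8.76 = 2.89.
Higher confidence requires a wider interval.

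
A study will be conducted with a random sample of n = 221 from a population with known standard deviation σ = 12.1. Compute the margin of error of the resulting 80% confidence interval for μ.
Margin of error = 1.04

Margin of error = z* · σ/√n
= 1.282 · 12.1/√221
= 1.282 · 12.1/14.8661
= 1.04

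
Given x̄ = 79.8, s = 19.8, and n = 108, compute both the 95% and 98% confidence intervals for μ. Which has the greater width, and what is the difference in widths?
98% CI is wider by 1.45

df = 107
95% CI: t* = 1.982, (76.02, 83.58), width = 2 · t* · s/√n = 7.55
98% CI: t* = 2.362, (75.30, 84.30), width = 2 · t* · s/√n = 9.00

The 98% CI is wider by 9.00 - 7.55 = 1.45.
Higher confidence requires a wider interval.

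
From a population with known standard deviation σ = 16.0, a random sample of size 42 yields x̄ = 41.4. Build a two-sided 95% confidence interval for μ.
(36.56, 46.24)

z-interval (σ known):
z* = 1.960 for 95% confidence

Margin of error = z* · σ/√n = 1.960 · 16.0/√42 = 4.84

CI: (41.4 - 4.84, 41.4 + 4.84) = (36.56, 46.24)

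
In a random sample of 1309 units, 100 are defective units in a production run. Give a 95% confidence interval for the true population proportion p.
(0.062, 0.091)

Proportion CI:
p̂ = 100/1309 = 0.07639
SE = √(p̂(1-p̂)/n) = √(0.07639 · 0.92361 / 1309) = 0.00734

z* = 1.960
Margin = z* · SE = 1.960 · 0.00734 = 0.0144

CI: 0.07639 ± 0.0144 = (0.062, 0.091)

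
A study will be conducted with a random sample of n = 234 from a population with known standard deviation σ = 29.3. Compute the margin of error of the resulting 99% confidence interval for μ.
Margin of error = 4.93

Margin of error = z* · σ/√n
= 2.576 · 29.3/√234
= 2.576 · 29.3/15.2971
= 4.93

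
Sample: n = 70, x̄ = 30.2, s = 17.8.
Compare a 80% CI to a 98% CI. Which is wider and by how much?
98% CI is wider by 4.63

df = 69
80% CI: t* = 1.294, (27.45, 32.95), width = 2 · t* · s/√n = 5.51
98% CI: t* = 2.382, (25.13, 35.27), width = 2 · t* · s/√n = 10.14

The 98% CI is wider by 10.14 - 5.51 = 4.63.
Higher confidence requires a wider interval.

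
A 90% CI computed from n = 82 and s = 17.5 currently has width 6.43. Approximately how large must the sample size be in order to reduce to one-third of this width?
n ≈ 738

CI width ∝ 1/√n
To reduce width by factor 3, need √n to grow by 3 → need 3² = 9 times as many samples.

Current: n = 82, width = 6.43
New: n = 738, width ≈ 2.12

Width reduced by factor of 6.43/2.12 = 3.03.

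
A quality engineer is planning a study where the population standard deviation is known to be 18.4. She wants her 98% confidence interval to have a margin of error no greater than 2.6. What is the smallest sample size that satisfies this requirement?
n ≥ 271

For margin E ≤ 2.6:
n ≥ (z* · σ / E)²
n ≥ (2.326 · 18.4 / 2.6)²
n ≥ 270.96

Minimum n = 271 (rounding up)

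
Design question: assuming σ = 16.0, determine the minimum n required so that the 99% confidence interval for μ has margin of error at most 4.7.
n ≥ 77

For margin E ≤ 4.7:
n ≥ (z* · σ / E)²
n ≥ (2.576 · 16.0 / 4.7)²
n ≥ 76.90

Minimum n = 77 (rounding up)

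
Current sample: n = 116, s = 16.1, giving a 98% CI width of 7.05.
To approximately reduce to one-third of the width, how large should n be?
n ≈ 1044

CI width ∝ 1/√n
To reduce width by factor 3, need √n to grow by 3 → need 3² = 9 times as many samples.

Current: n = 116, width = 7.05
New: n = 1044, width ≈ 2.32

Width reduced by factor of 7.05/2.32 = 3.04.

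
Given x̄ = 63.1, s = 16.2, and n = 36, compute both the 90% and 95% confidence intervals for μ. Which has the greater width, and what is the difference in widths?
95% CI is wider by 1.83

df = 35
90% CI: t* = 1.690, (58.54, 67.66), width = 2 · t* · s/√n = 9.13
95% CI: t* = 2.030, (57.62, 68.58), width = 2 · t* · s/√n = 10.96

The 95% CI is wider by 10.96 - 9.13 = 1.83.
Higher confidence requires a wider interval.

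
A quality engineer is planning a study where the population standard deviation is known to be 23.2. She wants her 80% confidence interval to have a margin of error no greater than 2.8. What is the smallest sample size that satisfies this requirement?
n ≥ 113

For margin E ≤ 2.8:
n ≥ (z* · σ / E)²
n ≥ (1.282 · 23.2 / 2.8)²
n ≥ 112.83

Minimum n = 113 (rounding up)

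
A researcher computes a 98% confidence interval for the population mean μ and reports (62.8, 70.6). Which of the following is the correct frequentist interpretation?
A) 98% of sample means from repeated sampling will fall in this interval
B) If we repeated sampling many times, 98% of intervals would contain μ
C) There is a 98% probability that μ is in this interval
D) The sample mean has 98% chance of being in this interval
B

A) Wrong — coverage applies to intervals containing μ, not to future x̄ values.
B) Correct — this is the frequentist long-run coverage interpretation.
C) Wrong — μ is fixed; the randomness lives in the interval, not in μ.
D) Wrong — x̄ is observed and sits in the interval by construction.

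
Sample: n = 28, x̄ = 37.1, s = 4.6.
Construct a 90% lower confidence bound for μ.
μ ≥ 35.96

Lower bound (one-sided):
t* = 1.314 (one-sided for 90%)
Lower bound = x̄ - t* · s/√n = 37.1 - 1.314 · 4.6/√28 = 35.96

We are 90% confident that μ ≥ 35.96.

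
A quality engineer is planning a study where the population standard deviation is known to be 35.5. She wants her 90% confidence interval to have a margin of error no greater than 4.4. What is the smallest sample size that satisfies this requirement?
n ≥ 177

For margin E ≤ 4.4:
n ≥ (z* · σ / E)²
n ≥ (1.645 · 35.5 / 4.4)²
n ≥ 176.15

Minimum n = 177 (rounding up)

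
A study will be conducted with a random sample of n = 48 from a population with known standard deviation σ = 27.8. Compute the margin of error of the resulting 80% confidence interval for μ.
Margin of error = 5.14

Margin of error = z* · σ/√n
= 1.282 · 27.8/√48
= 1.282 · 27.8/6.9282
= 5.14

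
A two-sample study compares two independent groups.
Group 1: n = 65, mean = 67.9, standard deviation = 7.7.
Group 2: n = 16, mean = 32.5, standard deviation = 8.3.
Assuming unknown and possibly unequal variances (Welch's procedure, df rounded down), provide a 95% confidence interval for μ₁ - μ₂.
(30.65, 40.15)

Difference: x̄₁ - x̄₂ = 35.40
SE = √(s₁²/n₁ + s₂²/n₂) = √(7.7²/65 + 8.3²/16) = 2.2842
df = 21.80 → 21 (Welch–Satterthwaite, rounded down)
t* = 2.080

CI: 35.40 ± 2.080 · 2.2842 = 35.40 ± 4.75 = (30.65, 40.15)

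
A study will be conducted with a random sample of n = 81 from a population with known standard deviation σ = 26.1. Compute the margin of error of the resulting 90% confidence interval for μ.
Margin of error = 4.77

Margin of error = z* · σ/√n
= 1.645 · 26.1/√81
= 1.645 · 26.1/9.0000
= 4.77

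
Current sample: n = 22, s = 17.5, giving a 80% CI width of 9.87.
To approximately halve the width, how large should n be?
n ≈ 88

CI width ∝ 1/√n
To reduce width by factor 2, need √n to grow by 2 → need 2² = 4 times as many samples.

Current: n = 22, width = 9.87
New: n = 88, width ≈ 4.82

Width reduced by factor of 9.87/4.82 = 2.05.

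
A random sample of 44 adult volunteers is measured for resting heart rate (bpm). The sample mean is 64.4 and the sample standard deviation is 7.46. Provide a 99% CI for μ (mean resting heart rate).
(61.37, 67.43)

t-interval (σ unknown):
df = n - 1 = 43
t* = 2.695 for 99% confidence

Margin of error = t* · s/√n = 2.695 · 7.46/√44 = 3.03

CI: (61.37, 67.43)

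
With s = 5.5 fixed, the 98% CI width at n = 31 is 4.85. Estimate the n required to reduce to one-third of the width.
n ≈ 279

CI width ∝ 1/√n
To reduce width by factor 3, need √n to grow by 3 → need 3² = 9 times as many samples.

Current: n = 31, width = 4.85
New: n = 279, width ≈ 1.54

Width reduced by factor of 4.85/1.54 = 3.15.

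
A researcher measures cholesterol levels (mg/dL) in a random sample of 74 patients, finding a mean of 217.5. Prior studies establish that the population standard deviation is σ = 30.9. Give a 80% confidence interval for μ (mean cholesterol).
(212.89, 222.11)

z-interval (σ known):
z* = 1.282 for 80% confidence

Margin of error = z* · σ/√n = 1.282 · 30.9/√74 = 4.61

CI: (217.5 - 4.61, 217.5 + 4.61) = (212.89, 222.11)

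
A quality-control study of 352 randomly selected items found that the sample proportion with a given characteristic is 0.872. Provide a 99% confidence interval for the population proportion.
(0.826, 0.918)

Proportion CI:
SE = √(p̂(1-p̂)/n) = √(0.872 · 0.128 / 352) = 0.01781

z* = 2.576
Margin = z* · SE = 2.576 · 0.01781 = 0.0459

CI: 0.872 ± 0.0459 = (0.826, 0.918)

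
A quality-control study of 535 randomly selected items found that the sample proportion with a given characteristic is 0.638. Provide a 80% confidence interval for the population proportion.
(0.611, 0.665)

Proportion CI:
SE = √(p̂(1-p̂)/n) = √(0.638 · 0.362 / 535) = 0.02078

z* = 1.282
Margin = z* · SE = 1.282 · 0.02078 = 0.0266

CI: 0.638 ± 0.0266 = (0.611, 0.665)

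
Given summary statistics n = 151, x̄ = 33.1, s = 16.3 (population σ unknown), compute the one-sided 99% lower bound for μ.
μ ≥ 29.98

Lower bound (one-sided):
t* = 2.351 (one-sided for 99%)
Lower bound = x̄ - t* · s/√n = 33.1 - 2.351 · 16.3/√151 = 29.98

We are 99% confident that μ ≥ 29.98.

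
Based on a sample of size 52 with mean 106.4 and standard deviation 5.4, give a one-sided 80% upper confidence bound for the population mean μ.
μ ≤ 107.04

Upper bound (one-sided):
t* = 0.849 (one-sided for 80%)
Upper bound = x̄ + t* · s/√n = 106.4 + 0.849 · 5.4/√52 = 107.04

We are 80% confident that μ ≤ 107.04.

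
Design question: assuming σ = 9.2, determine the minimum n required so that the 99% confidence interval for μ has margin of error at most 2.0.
n ≥ 141

For margin E ≤ 2.0:
n ≥ (z* · σ / E)²
n ≥ (2.576 · 9.2 / 2.0)²
n ≥ 140.41

Minimum n = 141 (rounding up)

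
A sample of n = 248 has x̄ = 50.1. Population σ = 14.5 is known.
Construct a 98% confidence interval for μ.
(47.96, 52.24)

z-interval (σ known):
z* = 2.326 for 98% confidence

Margin of error = z* · σ/√n = 2.326 · 14.5/√248 = 2.14

CI: (50.1 - 2.14, 50.1 + 2.14) = (47.96, 52.24)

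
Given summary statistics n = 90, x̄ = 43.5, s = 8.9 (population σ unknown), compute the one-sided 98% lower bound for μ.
μ ≥ 41.54

Lower bound (one-sided):
t* = 2.084 (one-sided for 98%)
Lower bound = x̄ - t* · s/√n = 43.5 - 2.084 · 8.9/√90 = 41.54

We are 98% confident that μ ≥ 41.54.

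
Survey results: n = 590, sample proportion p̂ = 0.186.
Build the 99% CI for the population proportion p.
(0.145, 0.227)

Proportion CI:
SE = √(p̂(1-p̂)/n) = √(0.186 · 0.814 / 590) = 0.01602

z* = 2.576
Margin = z* · SE = 2.576 · 0.01602 = 0.0413

CI: 0.186 ± 0.0413 = (0.145, 0.227)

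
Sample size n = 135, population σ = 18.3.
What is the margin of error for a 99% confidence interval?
Margin of error = 4.06

Margin of error = z* · σ/√n
= 2.576 · 18.3/√135
= 2.576 · 18.3/11.6190
= 4.06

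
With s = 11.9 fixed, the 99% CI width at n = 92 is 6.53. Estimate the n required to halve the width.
n ≈ 368

CI width ∝ 1/√n
To reduce width by factor 2, need √n to grow by 2 → need 2² = 4 times as many samples.

Current: n = 92, width = 6.53
New: n = 368, width ≈ 3.21

Width reduced by factor of 6.53/3.21 = 2.03.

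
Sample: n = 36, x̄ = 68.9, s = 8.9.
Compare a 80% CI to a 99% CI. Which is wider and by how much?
99% CI is wider by 4.21

df = 35
80% CI: t* = 1.306, (66.96, 70.84), width = 2 · t* · s/√n = 3.87
99% CI: t* = 2.724, (64.86, 72.94), width = 2 · t* · s/√n = 8.08

The 99% CI is wider by 8.08 - 3.87 = 4.21.
Higher confidence requires a wider interval.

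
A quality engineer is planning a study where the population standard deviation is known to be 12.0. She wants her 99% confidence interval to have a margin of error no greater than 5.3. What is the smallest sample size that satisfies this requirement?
n ≥ 35

For margin E ≤ 5.3:
n ≥ (z* · σ / E)²
n ≥ (2.576 · 12.0 / 5.3)²
n ≥ 34.02

Minimum n = 35 (rounding up)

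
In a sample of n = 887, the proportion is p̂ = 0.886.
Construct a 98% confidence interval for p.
(0.861, 0.911)

Proportion CI:
SE = √(p̂(1-p̂)/n) = √(0.886 · 0.114 / 887) = 0.01067

z* = 2.326
Margin = z* · SE = 2.326 · 0.01067 = 0.0248

CI: 0.886 ± 0.0248 = (0.861, 0.911)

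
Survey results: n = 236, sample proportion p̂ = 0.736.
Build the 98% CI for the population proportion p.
(0.669, 0.803)

Proportion CI:
SE = √(p̂(1-p̂)/n) = √(0.736 · 0.264 / 236) = 0.02869

z* = 2.326
Margin = z* · SE = 2.326 · 0.02869 = 0.0667

CI: 0.736 ± 0.0667 = (0.669, 0.803)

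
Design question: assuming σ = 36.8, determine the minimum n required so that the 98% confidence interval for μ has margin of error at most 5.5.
n ≥ 243

For margin E ≤ 5.5:
n ≥ (z* · σ / E)²
n ≥ (2.326 · 36.8 / 5.5)²
n ≥ 242.21

Minimum n = 243 (rounding up)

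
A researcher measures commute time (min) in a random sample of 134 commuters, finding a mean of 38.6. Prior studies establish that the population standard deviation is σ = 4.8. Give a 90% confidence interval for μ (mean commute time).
(37.92, 39.28)

z-interval (σ known):
z* = 1.645 for 90% confidence

Margin of error = z* · σ/√n = 1.645 · 4.8/√134 = 0.68

CI: (38.6 - 0.68, 38.6 + 0.68) = (37.92, 39.28)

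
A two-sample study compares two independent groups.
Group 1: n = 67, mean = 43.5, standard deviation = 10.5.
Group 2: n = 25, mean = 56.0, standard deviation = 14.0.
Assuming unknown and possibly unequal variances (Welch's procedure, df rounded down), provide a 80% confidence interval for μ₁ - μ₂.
(-16.53, -8.47)

Difference: x̄₁ - x̄₂ = -12.50
SE = √(s₁²/n₁ + s₂²/n₂) = √(10.5²/67 + 14.0²/25) = 3.0799
df = 34.58 → 34 (Welch–Satterthwaite, rounded down)
t* = 1.307

CI: -12.50 ± 1.307 · 3.0799 = -12.50 ± 4.03 = (-16.53, -8.47)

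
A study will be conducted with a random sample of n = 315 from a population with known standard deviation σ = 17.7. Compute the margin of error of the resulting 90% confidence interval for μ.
Margin of error = 1.64

Margin of error = z* · σ/√n
= 1.645 · 17.7/√315
= 1.645 · 17.7/17.7482
= 1.64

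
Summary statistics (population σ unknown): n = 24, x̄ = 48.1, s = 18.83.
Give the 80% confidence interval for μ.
(43.03, 53.17)

t-interval (σ unknown):
df = n - 1 = 23
t* = 1.319 for 80% confidence

Margin of error = t* · s/√n = 1.319 · 18.83/√24 = 5.07

CI: (43.03, 53.17)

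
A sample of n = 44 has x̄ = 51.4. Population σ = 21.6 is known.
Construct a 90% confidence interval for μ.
(46.04, 56.76)

z-interval (σ known):
z* = 1.645 for 90% confidence

Margin of error = z* · σ/√n = 1.645 · 21.6/√44 = 5.36

CI: (51.4 - 5.36, 51.4 + 5.36) = (46.04, 56.76)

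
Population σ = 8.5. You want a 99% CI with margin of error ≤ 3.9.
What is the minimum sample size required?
n ≥ 32

For margin E ≤ 3.9:
n ≥ (z* · σ / E)²
n ≥ (2.576 · 8.5 / 3.9)²
n ≥ 31.52

Minimum n = 32 (rounding up)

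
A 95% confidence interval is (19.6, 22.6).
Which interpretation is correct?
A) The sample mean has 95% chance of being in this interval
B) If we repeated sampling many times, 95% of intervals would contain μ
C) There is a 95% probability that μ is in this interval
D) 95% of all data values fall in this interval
B

A) Wrong — x̄ is observed and sits in the interval by construction.
B) Correct — this is the frequentist long-run coverage interpretation.
C) Wrong — μ is fixed; the randomness lives in the interval, not in μ.
D) Wrong — a CI is about the parameter μ, not individual data values.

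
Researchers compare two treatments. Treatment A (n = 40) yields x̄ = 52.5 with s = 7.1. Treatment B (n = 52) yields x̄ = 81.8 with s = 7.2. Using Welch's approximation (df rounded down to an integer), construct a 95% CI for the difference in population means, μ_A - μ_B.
(-32.29, -26.31)

Difference: x̄₁ - x̄₂ = -29.30
SE = √(s₁²/n₁ + s₂²/n₂) = √(7.1²/40 + 7.2²/52) = 1.5024
df = 84.62 → 84 (Welch–Satterthwaite, rounded down)
t* = 1.989

CI: -29.30 ± 1.989 · 1.5024 = -29.30 ± 2.99 = (-32.29, -26.31)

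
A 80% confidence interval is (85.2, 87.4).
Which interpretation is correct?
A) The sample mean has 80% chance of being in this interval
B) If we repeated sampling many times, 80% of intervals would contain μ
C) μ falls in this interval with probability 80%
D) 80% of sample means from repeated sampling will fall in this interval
B

A) Wrong — x̄ is observed and sits in the interval by construction.
B) Correct — this is the frequentist long-run coverage interpretation.
C) Wrong — μ is fixed; the randomness lives in the interval, not in μ.
D) Wrong — coverage applies to intervals containing μ, not to future x̄ values.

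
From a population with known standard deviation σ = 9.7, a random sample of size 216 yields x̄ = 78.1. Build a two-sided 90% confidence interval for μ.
(77.01, 79.19)

z-interval (σ known):
z* = 1.645 for 90% confidence

Margin of error = z* · σ/√n = 1.645 · 9.7/√216 = 1.09

CI: (78.1 - 1.09, 78.1 + 1.09) = (77.01, 79.19)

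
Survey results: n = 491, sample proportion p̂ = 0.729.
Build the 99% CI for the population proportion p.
(0.677, 0.781)

Proportion CI:
SE = √(p̂(1-p̂)/n) = √(0.729 · 0.271 / 491) = 0.02006

z* = 2.576
Margin = z* · SE = 2.576 · 0.02006 = 0.0517

CI: 0.729 ± 0.0517 = (0.677, 0.781)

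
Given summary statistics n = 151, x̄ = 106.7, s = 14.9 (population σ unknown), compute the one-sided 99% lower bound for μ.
μ ≥ 103.85

Lower bound (one-sided):
t* = 2.351 (one-sided for 99%)
Lower bound = x̄ - t* · s/√n = 106.7 - 2.351 · 14.9/√151 = 103.85

We are 99% confident that μ ≥ 103.85.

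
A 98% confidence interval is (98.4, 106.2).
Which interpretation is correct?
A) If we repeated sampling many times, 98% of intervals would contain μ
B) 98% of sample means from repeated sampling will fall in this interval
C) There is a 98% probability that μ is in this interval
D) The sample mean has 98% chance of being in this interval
A

A) Correct — this is the frequentist long-run coverage interpretation.
B) Wrong — coverage applies to intervals containing μ, not to future x̄ values.
C) Wrong — μ is fixed; the randomness lives in the interval, not in μ.
D) Wrong — x̄ is observed and sits in the interval by construction.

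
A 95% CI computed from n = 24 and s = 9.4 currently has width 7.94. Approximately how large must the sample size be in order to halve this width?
n ≈ 96

CI width ∝ 1/√n
To reduce width by factor 2, need √n to grow by 2 → need 2² = 4 times as many samples.

Current: n = 24, width = 7.94
New: n = 96, width ≈ 3.81

Width reduced by factor of 7.94/3.81 = 2.08.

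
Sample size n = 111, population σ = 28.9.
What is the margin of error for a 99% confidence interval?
Margin of error = 7.07

Margin of error = z* · σ/√n
= 2.576 · 28.9/√111
= 2.576 · 28.9/10.5357
= 7.07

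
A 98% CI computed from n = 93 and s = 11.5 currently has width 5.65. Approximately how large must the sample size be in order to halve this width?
n ≈ 372

CI width ∝ 1/√n
To reduce width by factor 2, need √n to grow by 2 → need 2² = 4 times as many samples.

Current: n = 93, width = 5.65
New: n = 372, width ≈ 2.79

Width reduced by factor of 5.65/2.79 = 2.03.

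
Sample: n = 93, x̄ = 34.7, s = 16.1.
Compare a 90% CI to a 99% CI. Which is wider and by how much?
99% CI is wider by 3.23

df = 92
90% CI: t* = 1.662, (31.93, 37.47), width = 2 · t* · s/√n = 5.55
99% CI: t* = 2.630, (30.31, 39.09), width = 2 · t* · s/√n = 8.78

The 99% CI is wider by 8.78 - 5.55 = 3.23.
Higher confidence requires a wider interval.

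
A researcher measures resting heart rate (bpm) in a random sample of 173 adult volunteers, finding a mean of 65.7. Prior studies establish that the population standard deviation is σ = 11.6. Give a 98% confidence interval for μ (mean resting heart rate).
(63.65, 67.75)

z-interval (σ known):
z* = 2.326 for 98% confidence

Margin of error = z* · σ/√n = 2.326 · 11.6/√173 = 2.05

CI: (65.7 - 2.05, 65.7 + 2.05) = (63.65, 67.75)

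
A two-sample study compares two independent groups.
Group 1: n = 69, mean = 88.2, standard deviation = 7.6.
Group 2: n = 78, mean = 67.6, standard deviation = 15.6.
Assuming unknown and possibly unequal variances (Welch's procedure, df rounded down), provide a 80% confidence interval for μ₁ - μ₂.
(18.04, 23.16)

Difference: x̄₁ - x̄₂ = 20.60
SE = √(s₁²/n₁ + s₂²/n₂) = √(7.6²/69 + 15.6²/78) = 1.9892
df = 114.53 → 114 (Welch–Satterthwaite, rounded down)
t* = 1.289

CI: 20.60 ± 1.289 · 1.9892 = 20.60 ± 2.56 = (18.04, 23.16)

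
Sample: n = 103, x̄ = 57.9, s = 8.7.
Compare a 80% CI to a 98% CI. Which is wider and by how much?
98% CI is wider by 1.84

df = 102
80% CI: t* = 1.290, (56.79, 59.01), width = 2 · t* · s/√n = 2.21
98% CI: t* = 2.363, (55.87, 59.93), width = 2 · t* · s/√n = 4.05

The 98% CI is wider by 4.05 - 2.21 = 1.84.
Higher confidence requires a wider interval.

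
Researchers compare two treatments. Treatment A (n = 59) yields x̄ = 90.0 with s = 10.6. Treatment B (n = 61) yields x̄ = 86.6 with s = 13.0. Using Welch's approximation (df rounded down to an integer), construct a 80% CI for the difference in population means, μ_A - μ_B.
(0.61, 6.19)

Difference: x̄₁ - x̄₂ = 3.40
SE = √(s₁²/n₁ + s₂²/n₂) = √(10.6²/59 + 13.0²/61) = 2.1622
df = 114.75 → 114 (Welch–Satterthwaite, rounded down)
t* = 1.289

CI: 3.40 ± 1.289 · 2.1622 = 3.40 ± 2.79 = (0.61, 6.19)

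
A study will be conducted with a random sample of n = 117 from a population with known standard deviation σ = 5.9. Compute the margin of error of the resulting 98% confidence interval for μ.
Margin of error = 1.27

Margin of error = z* · σ/√n
= 2.326 · 5.9/√117
= 2.326 · 5.9/10.8167
= 1.27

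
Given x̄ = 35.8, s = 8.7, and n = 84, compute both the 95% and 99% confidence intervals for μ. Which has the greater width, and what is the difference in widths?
99% CI is wider by 1.22

df = 83
95% CI: t* = 1.989, (33.91, 37.69), width = 2 · t* · s/√n = 3.78
99% CI: t* = 2.636, (33.30, 38.30), width = 2 · t* · s/√n = 5.00

The 99% CI is wider by 5.00 - 3.78 = 1.22.
Higher confidence requires a wider interval.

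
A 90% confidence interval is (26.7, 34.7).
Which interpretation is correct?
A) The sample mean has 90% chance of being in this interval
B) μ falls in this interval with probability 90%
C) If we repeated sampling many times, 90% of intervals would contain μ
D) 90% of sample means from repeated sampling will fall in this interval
C

A) Wrong — x̄ is observed and sits in the interval by construction.
B) Wrong — μ is fixed; the randomness lives in the interval, not in μ.
C) Correct — this is the frequentist long-run coverage interpretation.
D) Wrong — coverage applies to intervals containing μ, not to future x̄ values.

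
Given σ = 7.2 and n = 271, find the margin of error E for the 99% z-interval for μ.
Margin of error = 1.13

Margin of error = z* · σ/√n
= 2.576 · 7.2/√271
= 2.576 · 7.2/16.4621
= 1.13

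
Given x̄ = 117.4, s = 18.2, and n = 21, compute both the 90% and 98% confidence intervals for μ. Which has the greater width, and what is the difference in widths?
98% CI is wider by 6.38

df = 20
90% CI: t* = 1.725, (110.55, 124.25), width = 2 · t* · s/√n = 13.70
98% CI: t* = 2.528, (107.36, 127.44), width = 2 · t* · s/√n = 20.08

The 98% CI is wider by 20.08 - 13.70 = 6.38.
Higher confidence requires a wider interval.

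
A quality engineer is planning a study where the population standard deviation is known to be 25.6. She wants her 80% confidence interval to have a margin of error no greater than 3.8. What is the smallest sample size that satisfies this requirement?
n ≥ 75

For margin E ≤ 3.8:
n ≥ (z* · σ / E)²
n ≥ (1.282 · 25.6 / 3.8)²
n ≥ 74.59

Minimum n = 75 (rounding up)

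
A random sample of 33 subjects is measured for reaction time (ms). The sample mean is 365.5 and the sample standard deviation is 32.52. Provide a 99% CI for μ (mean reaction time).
(350.00, 381.00)

t-interval (σ unknown):
df = n - 1 = 32
t* = 2.738 for 99% confidence

Margin of error = t* · s/√n = 2.738 · 32.52/√33 = 15.50

CI: (350.00, 381.00)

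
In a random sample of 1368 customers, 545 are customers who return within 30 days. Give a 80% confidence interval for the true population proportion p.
(0.381, 0.415)

Proportion CI:
p̂ = 545/1368 = 0.39839
SE = √(p̂(1-p̂)/n) = √(0.39839 · 0.60161 / 1368) = 0.01324

z* = 1.282
Margin = z* · SE = 1.282 · 0.01324 = 0.0170

CI: 0.39839 ± 0.0170 = (0.381, 0.415)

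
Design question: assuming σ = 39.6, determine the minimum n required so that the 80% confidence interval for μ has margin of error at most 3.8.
n ≥ 179

For margin E ≤ 3.8:
n ≥ (z* · σ / E)²
n ≥ (1.282 · 39.6 / 3.8)²
n ≥ 178.48

Minimum n = 179 (rounding up)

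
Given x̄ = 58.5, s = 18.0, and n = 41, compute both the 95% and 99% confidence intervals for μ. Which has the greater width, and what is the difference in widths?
99% CI is wider by 3.84

df = 40
95% CI: t* = 2.021, (52.82, 64.18), width = 2 · t* · s/√n = 11.36
99% CI: t* = 2.704, (50.90, 66.10), width = 2 · t* · s/√n = 15.20

The 99% CI is wider by 15.20 - 11.36 = 3.84.
Higher confidence requires a wider interval.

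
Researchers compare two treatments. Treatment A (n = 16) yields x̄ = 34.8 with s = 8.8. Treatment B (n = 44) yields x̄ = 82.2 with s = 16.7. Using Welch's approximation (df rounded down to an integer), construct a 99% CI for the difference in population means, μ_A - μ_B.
(-56.35, -38.45)

Difference: x̄₁ - x̄₂ = -47.40
SE = √(s₁²/n₁ + s₂²/n₂) = √(8.8²/16 + 16.7²/44) = 3.3434
df = 50.06 → 50 (Welch–Satterthwaite, rounded down)
t* = 2.678

CI: -47.40 ± 2.678 · 3.3434 = -47.40 ± 8.95 = (-56.35, -38.45)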